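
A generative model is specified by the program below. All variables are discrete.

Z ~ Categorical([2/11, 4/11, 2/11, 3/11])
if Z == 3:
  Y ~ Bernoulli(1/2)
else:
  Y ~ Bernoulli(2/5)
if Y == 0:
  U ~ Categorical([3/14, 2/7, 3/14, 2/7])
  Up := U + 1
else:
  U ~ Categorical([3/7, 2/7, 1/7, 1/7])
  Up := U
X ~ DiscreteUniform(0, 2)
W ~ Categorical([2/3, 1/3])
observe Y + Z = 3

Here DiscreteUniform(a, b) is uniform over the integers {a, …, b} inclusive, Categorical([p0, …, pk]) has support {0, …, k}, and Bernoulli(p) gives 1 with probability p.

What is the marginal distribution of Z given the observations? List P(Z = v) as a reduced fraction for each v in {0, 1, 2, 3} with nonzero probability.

P(Z=2) = 8/23, P(Z=3) = 15/23

Enumerate traces; 48 have nonzero weight after conditioning:
  (Z=2, Y=1, U=0, X=0, W=0) weight 8/1155
  (Z=2, Y=1, U=0, X=0, W=1) weight 4/1155
  (Z=2, Y=1, U=0, X=1, W=0) weight 8/1155
  (Z=2, Y=1, U=0, X=1, W=1) weight 4/1155
  (Z=2, Y=1, U=0, X=2, W=0) weight 8/1155
  (Z=2, Y=1, U=0, X=2, W=1) weight 4/1155
  (Z=2, Y=1, U=1, X=0, W=0) weight 16/3465
  (Z=2, Y=1, U=1, X=0, W=1) weight 8/3465
  (Z=3, Y=0, U=0, X=0, W=0) weight 1/154
  … 39 more
Group by Z:
  weight(Z=2) = 4/55
  weight(Z=3) = 3/22
Total weight = 4/55 + 3/22 = 23/110
P(Z=2 | obs) = 4/55 / 23/110 = 8/23
P(Z=3 | obs) = 3/22 / 23/110 = 15/23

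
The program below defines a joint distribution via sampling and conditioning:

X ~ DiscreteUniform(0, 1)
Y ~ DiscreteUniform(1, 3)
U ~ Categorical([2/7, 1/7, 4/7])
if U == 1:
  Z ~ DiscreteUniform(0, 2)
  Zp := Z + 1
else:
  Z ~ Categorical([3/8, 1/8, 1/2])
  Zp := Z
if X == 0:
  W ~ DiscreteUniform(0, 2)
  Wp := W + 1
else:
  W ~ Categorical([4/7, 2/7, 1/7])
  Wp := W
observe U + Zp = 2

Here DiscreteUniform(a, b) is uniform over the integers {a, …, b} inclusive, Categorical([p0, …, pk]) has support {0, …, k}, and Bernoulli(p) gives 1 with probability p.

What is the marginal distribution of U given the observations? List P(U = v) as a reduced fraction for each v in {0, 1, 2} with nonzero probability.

Enumerate traces; 54 have nonzero weight after conditioning:
  (X=0, Y=1, U=0, Z=2, W=0) weight 1/126
  (X=0, Y=1, U=0, Z=2, W=1) weight 1/126
  (X=0, Y=1, U=0, Z=2, W=2) weight 1/126
  (X=0, Y=1, U=1, Z=0, W=0) weight 1/378
  (X=0, Y=1, U=1, Z=0, W=1) weight 1/378
  (X=0, Y=1, U=1, Z=0, W=2) weight 1/378
  (X=0, Y=1, U=2, Z=0, W=0) weight 1/84
  (X=0, Y=1, U=2, Z=0, W=1) weight 1/84
  … 46 more
Group by U:
  weight(U=0) = 1/7
  weight(U=1) = 1/21
  weight(U=2) = 3/14
Total weight = 1/7 + 1/21 + 3/14 = 17/42
P(U=0 | obs) = 1/7 / 17/42 = 6/17
P(U=1 | obs) = 1/21 / 17/42 = 2/17
P(U=2 | obs) = 3/14 / 17/42 = 9/17

P(U=0) = 6/17, P(U=1) = 2/17, P(U=2) = 9/17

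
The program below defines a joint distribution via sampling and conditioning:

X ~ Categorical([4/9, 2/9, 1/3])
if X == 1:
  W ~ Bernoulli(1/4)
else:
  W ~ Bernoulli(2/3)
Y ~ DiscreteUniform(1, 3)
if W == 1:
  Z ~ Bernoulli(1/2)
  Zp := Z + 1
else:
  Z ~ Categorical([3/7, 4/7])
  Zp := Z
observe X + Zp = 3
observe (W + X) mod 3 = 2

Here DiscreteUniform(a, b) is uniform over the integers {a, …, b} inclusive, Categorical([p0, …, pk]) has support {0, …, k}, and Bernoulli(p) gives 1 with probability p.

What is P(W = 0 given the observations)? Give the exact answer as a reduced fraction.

Enumerate traces; 6 have nonzero weight after conditioning:
  (X=1, W=1, Y=1, Z=1) weight 1/108
  (X=1, W=1, Y=2, Z=1) weight 1/108
  (X=1, W=1, Y=3, Z=1) weight 1/108
  (X=2, W=0, Y=1, Z=1) weight 4/189
  (X=2, W=0, Y=2, Z=1) weight 4/189
  (X=2, W=0, Y=3, Z=1) weight 4/189
Group by W:
  weight(W=0) = 4/63
  weight(W=1) = 1/36
Total weight = 4/63 + 1/36 = 23/252
P(W=0 | obs) = 4/63 / 23/252 = 16/23
P(W=1 | obs) = 1/36 / 23/252 = 7/23

P(W = 0 | obs) = 16/23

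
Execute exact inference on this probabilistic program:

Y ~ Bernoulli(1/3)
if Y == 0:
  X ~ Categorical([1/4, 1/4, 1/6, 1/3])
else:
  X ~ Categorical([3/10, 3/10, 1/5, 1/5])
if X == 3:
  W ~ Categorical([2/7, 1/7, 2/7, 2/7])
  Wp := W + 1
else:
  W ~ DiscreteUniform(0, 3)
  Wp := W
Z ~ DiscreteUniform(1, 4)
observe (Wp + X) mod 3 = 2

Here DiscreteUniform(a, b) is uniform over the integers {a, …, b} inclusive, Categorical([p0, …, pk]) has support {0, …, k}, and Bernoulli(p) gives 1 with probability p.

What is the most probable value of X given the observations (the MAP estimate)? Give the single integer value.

Enumerate traces; 40 have nonzero weight after conditioning:
  (Y=0, X=0, W=2, Z=1) weight 1/96
  (Y=0, X=0, W=2, Z=2) weight 1/96
  (Y=0, X=0, W=2, Z=3) weight 1/96
  (Y=0, X=0, W=2, Z=4) weight 1/96
  (Y=0, X=1, W=1, Z=1) weight 1/96
  (Y=0, X=1, W=1, Z=2) weight 1/96
  (Y=0, X=1, W=1, Z=3) weight 1/96
  (Y=0, X=1, W=1, Z=4) weight 1/96
  (Y=0, X=2, W=0, Z=1) weight 1/144
  (Y=0, X=3, W=1, Z=1) weight 1/126
  … 30 more
Group by X:
  weight(X=0) = 1/15
  weight(X=1) = 1/15
  weight(X=2) = 4/45
  weight(X=3) = 13/315
Total weight = 1/15 + 1/15 + 4/45 + 13/315 = 83/315
P(X=0 | obs) = 1/15 / 83/315 = 21/83
P(X=1 | obs) = 1/15 / 83/315 = 21/83
P(X=2 | obs) = 4/45 / 83/315 = 28/83
P(X=3 | obs) = 13/315 / 83/315 = 13/83
argmax = 2

argmax_v P(X = v | obs) = 2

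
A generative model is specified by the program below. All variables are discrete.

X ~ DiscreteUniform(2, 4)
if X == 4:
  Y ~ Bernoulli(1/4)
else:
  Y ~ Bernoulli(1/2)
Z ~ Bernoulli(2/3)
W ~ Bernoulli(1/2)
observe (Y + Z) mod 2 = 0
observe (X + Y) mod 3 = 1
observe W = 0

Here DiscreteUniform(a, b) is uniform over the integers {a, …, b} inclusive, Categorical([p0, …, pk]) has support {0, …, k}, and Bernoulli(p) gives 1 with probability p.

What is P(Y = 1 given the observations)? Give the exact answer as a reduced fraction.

Enumerate traces; 2 have nonzero weight after conditioning:
  (X=3, Y=1, Z=1, W=0) weight 1/18
  (X=4, Y=0, Z=0, W=0) weight 1/24
Group by Y:
  weight(Y=0) = 1/24
  weight(Y=1) = 1/18
Total weight = 1/24 + 1/18 = 7/72
P(Y=0 | obs) = 1/24 / 7/72 = 3/7
P(Y=1 | obs) = 1/18 / 7/72 = 4/7

P(Y = 1 | obs) = 4/7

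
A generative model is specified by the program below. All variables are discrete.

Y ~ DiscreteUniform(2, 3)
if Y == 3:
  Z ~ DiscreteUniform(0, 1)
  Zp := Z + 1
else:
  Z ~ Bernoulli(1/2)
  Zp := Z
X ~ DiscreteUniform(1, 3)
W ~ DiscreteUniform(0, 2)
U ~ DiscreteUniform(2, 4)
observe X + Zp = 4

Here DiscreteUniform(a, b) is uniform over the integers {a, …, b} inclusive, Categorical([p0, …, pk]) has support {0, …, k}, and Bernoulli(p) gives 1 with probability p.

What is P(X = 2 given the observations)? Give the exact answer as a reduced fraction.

Enumerate traces; 27 have nonzero weight after conditioning:
  (Y=2, Z=1, X=3, W=0, U=2) weight 1/108
  (Y=2, Z=1, X=3, W=0, U=3) weight 1/108
  (Y=2, Z=1, X=3, W=0, U=4) weight 1/108
  (Y=2, Z=1, X=3, W=1, U=2) weight 1/108
  (Y=2, Z=1, X=3, W=1, U=3) weight 1/108
  (Y=2, Z=1, X=3, W=1, U=4) weight 1/108
  (Y=2, Z=1, X=3, W=2, U=2) weight 1/108
  (Y=2, Z=1, X=3, W=2, U=3) weight 1/108
  (Y=3, Z=1, X=2, W=0, U=2) weight 1/108
  … 18 more
Group by X:
  weight(X=2) = 1/12
  weight(X=3) = 1/6
Total weight = 1/12 + 1/6 = 1/4
P(X=2 | obs) = 1/12 / 1/4 = 1/3
P(X=3 | obs) = 1/6 / 1/4 = 2/3

P(X = 2 | obs) = 1/3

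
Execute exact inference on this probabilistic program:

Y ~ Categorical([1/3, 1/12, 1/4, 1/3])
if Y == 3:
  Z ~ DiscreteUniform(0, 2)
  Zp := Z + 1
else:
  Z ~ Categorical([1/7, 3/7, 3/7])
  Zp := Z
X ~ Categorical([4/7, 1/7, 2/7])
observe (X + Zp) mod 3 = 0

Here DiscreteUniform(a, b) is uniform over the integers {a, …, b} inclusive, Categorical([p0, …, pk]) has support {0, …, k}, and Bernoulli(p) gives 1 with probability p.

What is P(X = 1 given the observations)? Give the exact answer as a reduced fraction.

Enumerate traces; 12 have nonzero weight after conditioning:
  (Y=0, Z=0, X=0) weight 4/147
  (Y=0, Z=1, X=2) weight 2/49
  (Y=0, Z=2, X=1) weight 1/49
  (Y=1, Z=0, X=0) weight 1/147
  (Y=1, Z=1, X=2) weight 1/98
  (Y=1, Z=2, X=1) weight 1/196
  (Y=2, Z=0, X=0) weight 1/49
  (Y=2, Z=1, X=2) weight 3/98
  … 4 more
Group by X:
  weight(X=0) = 52/441
  weight(X=1) = 25/441
  weight(X=2) = 50/441
Total weight = 52/441 + 25/441 + 50/441 = 127/441
P(X=0 | obs) = 52/441 / 127/441 = 52/127
P(X=1 | obs) = 25/441 / 127/441 = 25/127
P(X=2 | obs) = 50/441 / 127/441 = 50/127

P(X = 1 | obs) = 25/127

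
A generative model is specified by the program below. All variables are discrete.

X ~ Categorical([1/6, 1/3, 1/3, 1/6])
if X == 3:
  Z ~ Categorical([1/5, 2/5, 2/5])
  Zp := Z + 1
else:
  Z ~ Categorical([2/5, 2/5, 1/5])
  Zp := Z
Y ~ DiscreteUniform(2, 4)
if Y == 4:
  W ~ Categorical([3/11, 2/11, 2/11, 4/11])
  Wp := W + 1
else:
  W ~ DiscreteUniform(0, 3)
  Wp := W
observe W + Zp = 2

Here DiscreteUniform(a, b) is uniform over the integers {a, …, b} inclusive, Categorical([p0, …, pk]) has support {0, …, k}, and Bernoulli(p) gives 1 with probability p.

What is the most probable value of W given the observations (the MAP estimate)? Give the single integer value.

argmax_v P(W = v | obs) = 1

Enumerate traces; 33 have nonzero weight after conditioning:
  (X=0, Z=0, Y=2, W=2) weight 1/180
  (X=0, Z=0, Y=3, W=2) weight 1/180
  (X=0, Z=0, Y=4, W=2) weight 2/495
  (X=0, Z=1, Y=2, W=1) weight 1/180
  (X=0, Z=1, Y=3, W=1) weight 1/180
  (X=0, Z=1, Y=4, W=1) weight 2/495
  (X=0, Z=2, Y=2, W=0) weight 1/360
  (X=0, Z=2, Y=3, W=0) weight 1/360
  … 25 more
Group by W:
  weight(W=0) = 119/1980
  weight(W=1) = 1/12
  weight(W=2) = 5/66
Total weight = 119/1980 + 1/12 + 5/66 = 217/990
P(W=0 | obs) = 119/1980 / 217/990 = 17/62
P(W=1 | obs) = 1/12 / 217/990 = 165/434
P(W=2 | obs) = 5/66 / 217/990 = 75/217
argmax = 1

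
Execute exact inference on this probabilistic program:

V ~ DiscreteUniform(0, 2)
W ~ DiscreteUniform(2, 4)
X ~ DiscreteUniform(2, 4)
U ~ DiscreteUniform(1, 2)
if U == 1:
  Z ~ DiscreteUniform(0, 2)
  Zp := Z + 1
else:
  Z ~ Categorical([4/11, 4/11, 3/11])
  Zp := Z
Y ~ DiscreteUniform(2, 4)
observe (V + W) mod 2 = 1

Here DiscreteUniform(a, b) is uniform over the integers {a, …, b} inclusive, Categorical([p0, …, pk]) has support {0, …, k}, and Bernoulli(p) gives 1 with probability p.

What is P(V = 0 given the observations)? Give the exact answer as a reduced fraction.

Enumerate traces; 216 have nonzero weight after conditioning:
  (V=0, W=3, X=2, U=1, Z=0, Y=2) weight 1/486
  (V=0, W=3, X=2, U=1, Z=0, Y=3) weight 1/486
  (V=0, W=3, X=2, U=1, Z=0, Y=4) weight 1/486
  (V=0, W=3, X=2, U=1, Z=1, Y=2) weight 1/486
  (V=0, W=3, X=2, U=1, Z=1, Y=3) weight 1/486
  (V=0, W=3, X=2, U=1, Z=1, Y=4) weight 1/486
  (V=0, W=3, X=2, U=1, Z=2, Y=2) weight 1/486
  (V=0, W=3, X=2, U=1, Z=2, Y=3) weight 1/486
  (V=1, W=2, X=2, U=1, Z=0, Y=2) weight 1/486
  (V=2, W=3, X=2, U=1, Z=0, Y=2) weight 1/486
  … 206 more
Group by V:
  weight(V=0) = 1/9
  weight(V=1) = 2/9
  weight(V=2) = 1/9
Total weight = 1/9 + 2/9 + 1/9 = 4/9
P(V=0 | obs) = 1/9 / 4/9 = 1/4
P(V=1 | obs) = 2/9 / 4/9 = 1/2
P(V=2 | obs) = 1/9 / 4/9 = 1/4

P(V = 0 | obs) = 1/4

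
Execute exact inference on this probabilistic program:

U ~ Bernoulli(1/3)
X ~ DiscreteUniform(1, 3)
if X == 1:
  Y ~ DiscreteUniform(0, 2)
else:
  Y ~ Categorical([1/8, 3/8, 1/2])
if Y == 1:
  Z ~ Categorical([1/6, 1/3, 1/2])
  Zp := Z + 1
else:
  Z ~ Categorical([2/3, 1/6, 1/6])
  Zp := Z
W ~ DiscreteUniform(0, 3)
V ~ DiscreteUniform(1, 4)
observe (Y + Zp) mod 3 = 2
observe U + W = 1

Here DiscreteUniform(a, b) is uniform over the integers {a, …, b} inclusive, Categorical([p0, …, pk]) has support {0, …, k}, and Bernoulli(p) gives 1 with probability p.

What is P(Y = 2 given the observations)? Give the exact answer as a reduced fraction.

P(Y = 2 | obs) = 16/21

Enumerate traces; 72 have nonzero weight after conditioning:
  (U=0, X=1, Y=0, Z=2, W=1, V=1) weight 1/1296
  (U=0, X=1, Y=0, Z=2, W=1, V=2) weight 1/1296
  (U=0, X=1, Y=0, Z=2, W=1, V=3) weight 1/1296
  (U=0, X=1, Y=0, Z=2, W=1, V=4) weight 1/1296
  (U=0, X=1, Y=1, Z=0, W=1, V=1) weight 1/1296
  (U=0, X=1, Y=1, Z=0, W=1, V=2) weight 1/1296
  (U=0, X=1, Y=1, Z=0, W=1, V=3) weight 1/1296
  (U=0, X=1, Y=1, Z=0, W=1, V=4) weight 1/1296
  (U=0, X=1, Y=2, Z=0, W=1, V=1) weight 1/324
  … 63 more
Group by Y:
  weight(Y=0) = 7/864
  weight(Y=1) = 13/864
  weight(Y=2) = 2/27
Total weight = 7/864 + 13/864 + 2/27 = 7/72
P(Y=0 | obs) = 7/864 / 7/72 = 1/12
P(Y=1 | obs) = 13/864 / 7/72 = 13/84
P(Y=2 | obs) = 2/27 / 7/72 = 16/21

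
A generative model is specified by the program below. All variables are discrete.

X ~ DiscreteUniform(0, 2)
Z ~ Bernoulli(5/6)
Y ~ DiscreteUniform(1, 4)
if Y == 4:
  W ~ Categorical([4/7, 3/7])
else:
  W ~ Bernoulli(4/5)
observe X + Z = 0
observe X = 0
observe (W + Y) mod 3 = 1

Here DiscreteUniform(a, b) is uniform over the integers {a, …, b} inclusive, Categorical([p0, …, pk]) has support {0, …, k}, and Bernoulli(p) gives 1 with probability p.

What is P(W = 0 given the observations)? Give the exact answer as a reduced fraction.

P(W = 0 | obs) = 27/55

Enumerate traces; 3 have nonzero weight after conditioning:
  (X=0, Z=0, Y=1, W=0) weight 1/360
  (X=0, Z=0, Y=3, W=1) weight 1/90
  (X=0, Z=0, Y=4, W=0) weight 1/126
Group by W:
  weight(W=0) = 3/280
  weight(W=1) = 1/90
Total weight = 3/280 + 1/90 = 11/504
P(W=0 | obs) = 3/280 / 11/504 = 27/55
P(W=1 | obs) = 1/90 / 11/504 = 28/55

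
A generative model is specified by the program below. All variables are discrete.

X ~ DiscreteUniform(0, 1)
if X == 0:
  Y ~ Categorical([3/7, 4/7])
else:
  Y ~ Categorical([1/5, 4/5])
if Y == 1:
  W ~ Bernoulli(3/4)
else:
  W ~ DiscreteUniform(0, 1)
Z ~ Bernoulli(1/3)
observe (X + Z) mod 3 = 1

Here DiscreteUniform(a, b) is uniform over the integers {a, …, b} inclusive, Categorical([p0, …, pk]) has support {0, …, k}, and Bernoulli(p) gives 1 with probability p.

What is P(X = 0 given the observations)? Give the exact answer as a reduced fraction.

Enumerate traces; 8 have nonzero weight after conditioning:
  (X=0, Y=0, W=0, Z=1) weight 1/28
  (X=0, Y=0, W=1, Z=1) weight 1/28
  (X=0, Y=1, W=0, Z=1) weight 1/42
  (X=0, Y=1, W=1, Z=1) weight 1/14
  (X=1, Y=0, W=0, Z=0) weight 1/30
  (X=1, Y=0, W=1, Z=0) weight 1/30
  (X=1, Y=1, W=0, Z=0) weight 1/15
  (X=1, Y=1, W=1, Z=0) weight 1/5
Group by X:
  weight(X=0) = 1/6
  weight(X=1) = 1/3
Total weight = 1/6 + 1/3 = 1/2
P(X=0 | obs) = 1/6 / 1/2 = 1/3
P(X=1 | obs) = 1/3 / 1/2 = 2/3

P(X = 0 | obs) = 1/3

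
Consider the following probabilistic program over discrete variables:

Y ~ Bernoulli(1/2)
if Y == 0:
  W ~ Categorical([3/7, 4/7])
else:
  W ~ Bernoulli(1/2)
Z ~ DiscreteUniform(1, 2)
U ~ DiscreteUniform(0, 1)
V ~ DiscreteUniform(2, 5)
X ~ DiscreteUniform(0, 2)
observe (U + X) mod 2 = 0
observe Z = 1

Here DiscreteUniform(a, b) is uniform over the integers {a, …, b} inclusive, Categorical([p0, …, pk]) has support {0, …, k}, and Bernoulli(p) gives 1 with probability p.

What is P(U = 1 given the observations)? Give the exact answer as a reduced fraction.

Enumerate traces; 48 have nonzero weight after conditioning:
  (Y=0, W=0, Z=1, U=0, V=2, X=0) weight 1/224
  (Y=0, W=0, Z=1, U=0, V=2, X=2) weight 1/224
  (Y=0, W=0, Z=1, U=0, V=3, X=0) weight 1/224
  (Y=0, W=0, Z=1, U=0, V=3, X=2) weight 1/224
  (Y=0, W=0, Z=1, U=0, V=4, X=0) weight 1/224
  (Y=0, W=0, Z=1, U=0, V=4, X=2) weight 1/224
  (Y=0, W=0, Z=1, U=0, V=5, X=0) weight 1/224
  (Y=0, W=0, Z=1, U=0, V=5, X=2) weight 1/224
  (Y=0, W=0, Z=1, U=1, V=2, X=1) weight 1/224
  … 39 more
Group by U:
  weight(U=0) = 1/6
  weight(U=1) = 1/12
Total weight = 1/6 + 1/12 = 1/4
P(U=0 | obs) = 1/6 / 1/4 = 2/3
P(U=1 | obs) = 1/12 / 1/4 = 1/3

P(U = 1 | obs) = 1/3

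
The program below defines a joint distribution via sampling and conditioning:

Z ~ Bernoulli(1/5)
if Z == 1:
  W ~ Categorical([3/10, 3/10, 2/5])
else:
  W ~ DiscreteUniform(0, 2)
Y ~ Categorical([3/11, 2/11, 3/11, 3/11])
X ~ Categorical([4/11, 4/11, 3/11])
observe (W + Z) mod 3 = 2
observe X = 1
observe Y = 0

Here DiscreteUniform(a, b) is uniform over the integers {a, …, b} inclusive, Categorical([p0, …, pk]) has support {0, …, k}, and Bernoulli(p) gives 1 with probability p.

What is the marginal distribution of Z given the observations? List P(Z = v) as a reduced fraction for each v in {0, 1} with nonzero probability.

Enumerate traces; 2 have nonzero weight after conditioning:
  (Z=0, W=2, Y=0, X=1) weight 16/605
  (Z=1, W=1, Y=0, X=1) weight 18/3025
Group by Z:
  weight(Z=0) = 16/605
  weight(Z=1) = 18/3025
Total weight = 16/605 + 18/3025 = 98/3025
P(Z=0 | obs) = 16/605 / 98/3025 = 40/49
P(Z=1 | obs) = 18/3025 / 98/3025 = 9/49

P(Z=0) = 40/49, P(Z=1) = 9/49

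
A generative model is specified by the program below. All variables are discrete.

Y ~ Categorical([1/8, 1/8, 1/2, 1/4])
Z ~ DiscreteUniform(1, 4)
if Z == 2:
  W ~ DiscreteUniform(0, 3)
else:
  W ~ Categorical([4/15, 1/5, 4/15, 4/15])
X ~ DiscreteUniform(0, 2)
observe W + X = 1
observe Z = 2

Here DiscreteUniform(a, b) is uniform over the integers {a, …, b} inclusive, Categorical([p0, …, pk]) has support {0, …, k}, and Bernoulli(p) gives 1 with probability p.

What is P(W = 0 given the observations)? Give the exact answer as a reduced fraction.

P(W = 0 | obs) = 1/2

Enumerate traces; 8 have nonzero weight after conditioning:
  (Y=0, Z=2, W=0, X=1) weight 1/384
  (Y=0, Z=2, W=1, X=0) weight 1/384
  (Y=1, Z=2, W=0, X=1) weight 1/384
  (Y=1, Z=2, W=1, X=0) weight 1/384
  (Y=2, Z=2, W=0, X=1) weight 1/96
  (Y=2, Z=2, W=1, X=0) weight 1/96
  (Y=3, Z=2, W=0, X=1) weight 1/192
  (Y=3, Z=2, W=1, X=0) weight 1/192
Group by W:
  weight(W=0) = 1/48
  weight(W=1) = 1/48
Total weight = 1/48 + 1/48 = 1/24
P(W=0 | obs) = 1/48 / 1/24 = 1/2
P(W=1 | obs) = 1/48 / 1/24 = 1/2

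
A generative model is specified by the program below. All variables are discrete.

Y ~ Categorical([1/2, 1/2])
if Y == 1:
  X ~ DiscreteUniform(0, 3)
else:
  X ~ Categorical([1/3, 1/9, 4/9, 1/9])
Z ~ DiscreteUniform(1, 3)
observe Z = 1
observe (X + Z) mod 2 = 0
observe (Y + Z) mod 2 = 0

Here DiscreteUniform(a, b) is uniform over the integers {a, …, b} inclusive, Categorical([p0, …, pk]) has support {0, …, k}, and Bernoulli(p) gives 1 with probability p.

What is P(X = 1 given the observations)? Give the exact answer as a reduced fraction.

Enumerate traces; 2 have nonzero weight after conditioning:
  (Y=1, X=1, Z=1) weight 1/24
  (Y=1, X=3, Z=1) weight 1/24
Group by X:
  weight(X=1) = 1/24
  weight(X=3) = 1/24
Total weight = 1/24 + 1/24 = 1/12
P(X=1 | obs) = 1/24 / 1/12 = 1/2
P(X=3 | obs) = 1/24 / 1/12 = 1/2

P(X = 1 | obs) = 1/2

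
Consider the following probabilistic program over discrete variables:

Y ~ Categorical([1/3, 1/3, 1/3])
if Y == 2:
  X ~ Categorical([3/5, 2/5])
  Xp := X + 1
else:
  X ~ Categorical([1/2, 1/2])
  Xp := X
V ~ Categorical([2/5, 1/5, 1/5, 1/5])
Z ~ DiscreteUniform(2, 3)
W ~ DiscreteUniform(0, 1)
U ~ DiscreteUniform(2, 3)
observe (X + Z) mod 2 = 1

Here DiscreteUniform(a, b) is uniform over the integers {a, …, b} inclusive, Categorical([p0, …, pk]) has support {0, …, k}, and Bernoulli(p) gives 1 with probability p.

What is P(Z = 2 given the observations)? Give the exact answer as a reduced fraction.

Enumerate traces; 96 have nonzero weight after conditioning:
  (Y=0, X=0, V=0, Z=3, W=0, U=2) weight 1/120
  (Y=0, X=0, V=0, Z=3, W=0, U=3) weight 1/120
  (Y=0, X=0, V=0, Z=3, W=1, U=2) weight 1/120
  (Y=0, X=0, V=0, Z=3, W=1, U=3) weight 1/120
  (Y=0, X=0, V=1, Z=3, W=0, U=2) weight 1/240
  (Y=0, X=0, V=1, Z=3, W=0, U=3) weight 1/240
  (Y=0, X=0, V=1, Z=3, W=1, U=2) weight 1/240
  (Y=0, X=0, V=1, Z=3, W=1, U=3) weight 1/240
  (Y=0, X=1, V=0, Z=2, W=0, U=2) weight 1/120
  … 87 more
Group by Z:
  weight(Z=2) = 7/30
  weight(Z=3) = 4/15
Total weight = 7/30 + 4/15 = 1/2
P(Z=2 | obs) = 7/30 / 1/2 = 7/15
P(Z=3 | obs) = 4/15 / 1/2 = 8/15

P(Z = 2 | obs) = 7/15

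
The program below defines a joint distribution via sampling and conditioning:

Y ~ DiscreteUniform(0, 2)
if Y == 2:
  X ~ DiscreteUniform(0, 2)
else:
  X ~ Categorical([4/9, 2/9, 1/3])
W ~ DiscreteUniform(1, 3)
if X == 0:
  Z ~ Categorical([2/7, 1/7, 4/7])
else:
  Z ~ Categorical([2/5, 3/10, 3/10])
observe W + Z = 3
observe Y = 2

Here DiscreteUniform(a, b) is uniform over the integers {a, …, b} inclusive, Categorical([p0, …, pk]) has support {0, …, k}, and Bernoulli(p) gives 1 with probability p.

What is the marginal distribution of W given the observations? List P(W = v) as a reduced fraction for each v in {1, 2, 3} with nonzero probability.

P(W=1) = 41/105, P(W=2) = 26/105, P(W=3) = 38/105

Enumerate traces; 9 have nonzero weight after conditioning:
  (Y=2, X=0, W=1, Z=2) weight 4/189
  (Y=2, X=0, W=2, Z=1) weight 1/189
  (Y=2, X=0, W=3, Z=0) weight 2/189
  (Y=2, X=1, W=1, Z=2) weight 1/90
  (Y=2, X=1, W=2, Z=1) weight 1/90
  (Y=2, X=1, W=3, Z=0) weight 2/135
  (Y=2, X=2, W=1, Z=2) weight 1/90
  (Y=2, X=2, W=2, Z=1) weight 1/90
  … 1 more
Group by W:
  weight(W=1) = 41/945
  weight(W=2) = 26/945
  weight(W=3) = 38/945
Total weight = 41/945 + 26/945 + 38/945 = 1/9
P(W=1 | obs) = 41/945 / 1/9 = 41/105
P(W=2 | obs) = 26/945 / 1/9 = 26/105
P(W=3 | obs) = 38/945 / 1/9 = 38/105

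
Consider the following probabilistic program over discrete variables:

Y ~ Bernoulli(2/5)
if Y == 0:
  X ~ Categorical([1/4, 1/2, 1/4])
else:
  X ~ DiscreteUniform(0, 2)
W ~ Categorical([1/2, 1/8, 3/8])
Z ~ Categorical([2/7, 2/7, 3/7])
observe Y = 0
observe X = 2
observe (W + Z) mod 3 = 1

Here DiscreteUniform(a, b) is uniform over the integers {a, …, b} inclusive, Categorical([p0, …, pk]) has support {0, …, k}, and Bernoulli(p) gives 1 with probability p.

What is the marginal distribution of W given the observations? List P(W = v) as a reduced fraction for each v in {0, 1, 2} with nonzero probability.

P(W=0) = 8/19, P(W=1) = 2/19, P(W=2) = 9/19

Enumerate traces; 3 have nonzero weight after conditioning:
  (Y=0, X=2, W=0, Z=1) weight 3/140
  (Y=0, X=2, W=1, Z=0) weight 3/560
  (Y=0, X=2, W=2, Z=2) weight 27/1120
Group by W:
  weight(W=0) = 3/140
  weight(W=1) = 3/560
  weight(W=2) = 27/1120
Total weight = 3/140 + 3/560 + 27/1120 = 57/1120
P(W=0 | obs) = 3/140 / 57/1120 = 8/19
P(W=1 | obs) = 3/560 / 57/1120 = 2/19
P(W=2 | obs) = 27/1120 / 57/1120 = 9/19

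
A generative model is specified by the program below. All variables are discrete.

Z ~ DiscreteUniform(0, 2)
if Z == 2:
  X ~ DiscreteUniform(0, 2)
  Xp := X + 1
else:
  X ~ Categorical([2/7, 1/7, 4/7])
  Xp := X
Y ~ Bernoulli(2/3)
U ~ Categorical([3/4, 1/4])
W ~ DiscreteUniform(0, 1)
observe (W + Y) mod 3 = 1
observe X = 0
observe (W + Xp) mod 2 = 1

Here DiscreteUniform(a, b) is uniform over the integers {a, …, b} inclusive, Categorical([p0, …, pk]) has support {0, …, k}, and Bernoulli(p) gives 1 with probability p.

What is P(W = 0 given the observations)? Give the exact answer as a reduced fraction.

P(W = 0 | obs) = 7/13

Enumerate traces; 6 have nonzero weight after conditioning:
  (Z=0, X=0, Y=0, U=0, W=1) weight 1/84
  (Z=0, X=0, Y=0, U=1, W=1) weight 1/252
  (Z=1, X=0, Y=0, U=0, W=1) weight 1/84
  (Z=1, X=0, Y=0, U=1, W=1) weight 1/252
  (Z=2, X=0, Y=1, U=0, W=0) weight 1/36
  (Z=2, X=0, Y=1, U=1, W=0) weight 1/108
Group by W:
  weight(W=0) = 1/27
  weight(W=1) = 2/63
Total weight = 1/27 + 2/63 = 13/189
P(W=0 | obs) = 1/27 / 13/189 = 7/13
P(W=1 | obs) = 2/63 / 13/189 = 6/13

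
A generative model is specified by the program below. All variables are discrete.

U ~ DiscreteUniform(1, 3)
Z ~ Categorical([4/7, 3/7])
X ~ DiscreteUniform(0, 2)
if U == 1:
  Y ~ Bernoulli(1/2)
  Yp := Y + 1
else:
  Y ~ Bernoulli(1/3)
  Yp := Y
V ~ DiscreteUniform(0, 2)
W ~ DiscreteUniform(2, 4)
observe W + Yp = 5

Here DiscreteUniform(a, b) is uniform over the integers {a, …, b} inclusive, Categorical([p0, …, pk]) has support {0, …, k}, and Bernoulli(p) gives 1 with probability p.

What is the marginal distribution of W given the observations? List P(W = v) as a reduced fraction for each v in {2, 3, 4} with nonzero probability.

P(W=3) = 3/10, P(W=4) = 7/10

Enumerate traces; 72 have nonzero weight after conditioning:
  (U=1, Z=0, X=0, Y=0, V=0, W=4) weight 2/567
  (U=1, Z=0, X=0, Y=0, V=1, W=4) weight 2/567
  (U=1, Z=0, X=0, Y=0, V=2, W=4) weight 2/567
  (U=1, Z=0, X=0, Y=1, V=0, W=3) weight 2/567
  (U=1, Z=0, X=0, Y=1, V=1, W=3) weight 2/567
  (U=1, Z=0, X=0, Y=1, V=2, W=3) weight 2/567
  (U=1, Z=0, X=1, Y=0, V=0, W=4) weight 2/567
  (U=1, Z=0, X=1, Y=0, V=1, W=4) weight 2/567
  … 64 more
Group by W:
  weight(W=3) = 1/18
  weight(W=4) = 7/54
Total weight = 1/18 + 7/54 = 5/27
P(W=3 | obs) = 1/18 / 5/27 = 3/10
P(W=4 | obs) = 7/54 / 5/27 = 7/10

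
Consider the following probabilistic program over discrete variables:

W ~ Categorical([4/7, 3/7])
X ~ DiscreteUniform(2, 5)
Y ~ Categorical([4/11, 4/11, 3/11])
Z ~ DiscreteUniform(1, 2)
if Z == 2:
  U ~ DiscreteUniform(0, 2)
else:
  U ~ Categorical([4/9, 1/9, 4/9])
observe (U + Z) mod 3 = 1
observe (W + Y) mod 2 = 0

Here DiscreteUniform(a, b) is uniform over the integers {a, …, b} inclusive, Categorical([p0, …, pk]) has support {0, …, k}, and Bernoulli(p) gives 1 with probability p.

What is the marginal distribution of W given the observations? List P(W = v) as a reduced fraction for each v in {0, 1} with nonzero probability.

Enumerate traces; 24 have nonzero weight after conditioning:
  (W=0, X=2, Y=0, Z=1, U=0) weight 8/693
  (W=0, X=2, Y=0, Z=2, U=2) weight 2/231
  (W=0, X=2, Y=2, Z=1, U=0) weight 2/231
  (W=0, X=2, Y=2, Z=2, U=2) weight 1/154
  (W=0, X=3, Y=0, Z=1, U=0) weight 8/693
  (W=0, X=3, Y=0, Z=2, U=2) weight 2/231
  (W=0, X=3, Y=2, Z=1, U=0) weight 2/231
  (W=0, X=3, Y=2, Z=2, U=2) weight 1/154
  (W=1, X=2, Y=1, Z=1, U=0) weight 2/231
  … 15 more
Group by W:
  weight(W=0) = 14/99
  weight(W=1) = 2/33
Total weight = 14/99 + 2/33 = 20/99
P(W=0 | obs) = 14/99 / 20/99 = 7/10
P(W=1 | obs) = 2/33 / 20/99 = 3/10

P(W=0) = 7/10, P(W=1) = 3/10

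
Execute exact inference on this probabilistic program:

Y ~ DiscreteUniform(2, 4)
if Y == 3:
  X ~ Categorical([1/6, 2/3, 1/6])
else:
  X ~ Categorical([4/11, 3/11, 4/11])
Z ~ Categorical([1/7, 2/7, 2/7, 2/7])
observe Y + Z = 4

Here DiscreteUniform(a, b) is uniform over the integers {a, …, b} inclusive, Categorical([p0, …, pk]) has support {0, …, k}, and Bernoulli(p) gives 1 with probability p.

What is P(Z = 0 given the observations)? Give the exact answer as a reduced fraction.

Enumerate traces; 9 have nonzero weight after conditioning:
  (Y=2, X=0, Z=2) weight 8/231
  (Y=2, X=1, Z=2) weight 2/77
  (Y=2, X=2, Z=2) weight 8/231
  (Y=3, X=0, Z=1) weight 1/63
  (Y=3, X=1, Z=1) weight 4/63
  (Y=3, X=2, Z=1) weight 1/63
  (Y=4, X=0, Z=0) weight 4/231
  (Y=4, X=1, Z=0) weight 1/77
  … 1 more
Group by Z:
  weight(Z=0) = 1/21
  weight(Z=1) = 2/21
  weight(Z=2) = 2/21
Total weight = 1/21 + 2/21 + 2/21 = 5/21
P(Z=0 | obs) = 1/21 / 5/21 = 1/5
P(Z=1 | obs) = 2/21 / 5/21 = 2/5
P(Z=2 | obs) = 2/21 / 5/21 = 2/5

P(Z = 0 | obs) = 1/5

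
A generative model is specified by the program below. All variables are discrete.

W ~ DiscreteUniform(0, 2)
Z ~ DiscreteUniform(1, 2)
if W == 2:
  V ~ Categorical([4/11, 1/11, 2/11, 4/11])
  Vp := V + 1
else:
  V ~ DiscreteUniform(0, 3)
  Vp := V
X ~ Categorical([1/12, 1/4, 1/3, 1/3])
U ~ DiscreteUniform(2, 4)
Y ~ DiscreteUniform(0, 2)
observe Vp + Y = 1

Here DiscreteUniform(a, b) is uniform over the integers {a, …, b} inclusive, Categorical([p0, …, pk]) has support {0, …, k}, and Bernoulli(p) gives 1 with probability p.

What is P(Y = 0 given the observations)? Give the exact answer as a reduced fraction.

P(Y = 0 | obs) = 19/30

Enumerate traces; 120 have nonzero weight after conditioning:
  (W=0, Z=1, V=0, X=0, U=2, Y=1) weight 1/2592
  (W=0, Z=1, V=0, X=0, U=3, Y=1) weight 1/2592
  (W=0, Z=1, V=0, X=0, U=4, Y=1) weight 1/2592
  (W=0, Z=1, V=0, X=1, U=2, Y=1) weight 1/864
  (W=0, Z=1, V=0, X=1, U=3, Y=1) weight 1/864
  (W=0, Z=1, V=0, X=1, U=4, Y=1) weight 1/864
  (W=0, Z=1, V=0, X=2, U=2, Y=1) weight 1/648
  (W=0, Z=1, V=0, X=2, U=3, Y=1) weight 1/648
  (W=0, Z=1, V=1, X=0, U=2, Y=0) weight 1/2592
  … 111 more
Group by Y:
  weight(Y=0) = 19/198
  weight(Y=1) = 1/18
Total weight = 19/198 + 1/18 = 5/33
P(Y=0 | obs) = 19/198 / 5/33 = 19/30
P(Y=1 | obs) = 1/18 / 5/33 = 11/30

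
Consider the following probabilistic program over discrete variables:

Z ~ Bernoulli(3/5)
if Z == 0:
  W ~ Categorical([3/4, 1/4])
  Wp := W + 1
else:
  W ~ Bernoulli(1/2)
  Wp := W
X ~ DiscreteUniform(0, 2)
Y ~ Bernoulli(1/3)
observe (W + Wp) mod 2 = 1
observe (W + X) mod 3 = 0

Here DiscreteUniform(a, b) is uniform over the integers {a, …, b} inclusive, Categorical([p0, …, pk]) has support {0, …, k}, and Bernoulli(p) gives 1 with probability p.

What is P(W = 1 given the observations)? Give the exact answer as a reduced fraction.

P(W = 1 | obs) = 1/4

Enumerate traces; 4 have nonzero weight after conditioning:
  (Z=0, W=0, X=0, Y=0) weight 1/15
  (Z=0, W=0, X=0, Y=1) weight 1/30
  (Z=0, W=1, X=2, Y=0) weight 1/45
  (Z=0, W=1, X=2, Y=1) weight 1/90
Group by W:
  weight(W=0) = 1/10
  weight(W=1) = 1/30
Total weight = 1/10 + 1/30 = 2/15
P(W=0 | obs) = 1/10 / 2/15 = 3/4
P(W=1 | obs) = 1/30 / 2/15 = 1/4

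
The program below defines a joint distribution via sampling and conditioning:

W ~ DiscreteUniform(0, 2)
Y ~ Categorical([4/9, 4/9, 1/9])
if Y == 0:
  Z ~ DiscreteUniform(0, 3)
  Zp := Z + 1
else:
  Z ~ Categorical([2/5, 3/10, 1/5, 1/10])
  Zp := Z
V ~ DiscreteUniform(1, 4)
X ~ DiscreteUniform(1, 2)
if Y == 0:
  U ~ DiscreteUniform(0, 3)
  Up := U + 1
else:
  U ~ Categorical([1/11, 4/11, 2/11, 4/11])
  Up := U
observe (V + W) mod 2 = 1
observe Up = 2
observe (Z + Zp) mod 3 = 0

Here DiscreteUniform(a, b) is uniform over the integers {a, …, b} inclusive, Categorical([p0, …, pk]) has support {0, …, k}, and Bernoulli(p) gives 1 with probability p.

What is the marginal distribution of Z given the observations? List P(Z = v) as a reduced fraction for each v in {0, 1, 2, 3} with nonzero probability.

P(Z=0) = 16/31, P(Z=1) = 11/31, P(Z=3) = 4/31

Enumerate traces; 60 have nonzero weight after conditioning:
  (W=0, Y=0, Z=1, V=1, X=1, U=1) weight 1/864
  (W=0, Y=0, Z=1, V=1, X=2, U=1) weight 1/864
  (W=0, Y=0, Z=1, V=3, X=1, U=1) weight 1/864
  (W=0, Y=0, Z=1, V=3, X=2, U=1) weight 1/864
  (W=0, Y=1, Z=0, V=1, X=1, U=2) weight 2/1485
  (W=0, Y=1, Z=0, V=1, X=2, U=2) weight 2/1485
  (W=0, Y=1, Z=0, V=3, X=1, U=2) weight 2/1485
  (W=0, Y=1, Z=0, V=3, X=2, U=2) weight 2/1485
  (W=0, Y=1, Z=3, V=1, X=1, U=2) weight 1/2970
  … 51 more
Group by Z:
  weight(Z=0) = 2/99
  weight(Z=1) = 1/72
  weight(Z=3) = 1/198
Total weight = 2/99 + 1/72 + 1/198 = 31/792
P(Z=0 | obs) = 2/99 / 31/792 = 16/31
P(Z=1 | obs) = 1/72 / 31/792 = 11/31
P(Z=3 | obs) = 1/198 / 31/792 = 4/31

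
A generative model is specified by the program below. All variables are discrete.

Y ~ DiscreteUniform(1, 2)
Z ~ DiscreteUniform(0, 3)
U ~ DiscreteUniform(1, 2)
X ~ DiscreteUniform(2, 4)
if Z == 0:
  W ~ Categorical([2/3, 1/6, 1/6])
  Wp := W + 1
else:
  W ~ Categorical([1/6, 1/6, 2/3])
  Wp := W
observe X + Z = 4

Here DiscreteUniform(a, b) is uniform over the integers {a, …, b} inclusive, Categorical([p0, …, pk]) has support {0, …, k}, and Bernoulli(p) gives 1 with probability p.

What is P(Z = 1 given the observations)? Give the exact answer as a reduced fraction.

Enumerate traces; 36 have nonzero weight after conditioning:
  (Y=1, Z=0, U=1, X=4, W=0) weight 1/72
  (Y=1, Z=0, U=1, X=4, W=1) weight 1/288
  (Y=1, Z=0, U=1, X=4, W=2) weight 1/288
  (Y=1, Z=0, U=2, X=4, W=0) weight 1/72
  (Y=1, Z=0, U=2, X=4, W=1) weight 1/288
  (Y=1, Z=0, U=2, X=4, W=2) weight 1/288
  (Y=1, Z=1, U=1, X=3, W=0) weight 1/288
  (Y=1, Z=1, U=1, X=3, W=1) weight 1/288
  (Y=1, Z=2, U=1, X=2, W=0) weight 1/288
  … 27 more
Group by Z:
  weight(Z=0) = 1/12
  weight(Z=1) = 1/12
  weight(Z=2) = 1/12
Total weight = 1/12 + 1/12 + 1/12 = 1/4
P(Z=0 | obs) = 1/12 / 1/4 = 1/3
P(Z=1 | obs) = 1/12 / 1/4 = 1/3
P(Z=2 | obs) = 1/12 / 1/4 = 1/3

P(Z = 1 | obs) = 1/3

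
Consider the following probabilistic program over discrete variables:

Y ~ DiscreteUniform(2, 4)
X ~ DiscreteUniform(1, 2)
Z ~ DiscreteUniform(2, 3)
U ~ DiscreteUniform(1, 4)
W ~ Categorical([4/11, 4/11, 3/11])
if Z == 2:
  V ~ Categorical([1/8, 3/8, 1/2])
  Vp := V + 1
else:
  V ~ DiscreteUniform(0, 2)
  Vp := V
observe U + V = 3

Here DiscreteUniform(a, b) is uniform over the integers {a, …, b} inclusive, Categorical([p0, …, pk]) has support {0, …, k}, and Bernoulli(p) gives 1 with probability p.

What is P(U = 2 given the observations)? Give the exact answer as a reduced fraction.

Enumerate traces; 108 have nonzero weight after conditioning:
  (Y=2, X=1, Z=2, U=1, W=0, V=2) weight 1/264
  (Y=2, X=1, Z=2, U=1, W=1, V=2) weight 1/264
  (Y=2, X=1, Z=2, U=1, W=2, V=2) weight 1/352
  (Y=2, X=1, Z=2, U=2, W=0, V=1) weight 1/352
  (Y=2, X=1, Z=2, U=2, W=1, V=1) weight 1/352
  (Y=2, X=1, Z=2, U=2, W=2, V=1) weight 3/1408
  (Y=2, X=1, Z=2, U=3, W=0, V=0) weight 1/1056
  (Y=2, X=1, Z=2, U=3, W=1, V=0) weight 1/1056
  … 100 more
Group by U:
  weight(U=1) = 5/48
  weight(U=2) = 17/192
  weight(U=3) = 11/192
Total weight = 5/48 + 17/192 + 11/192 = 1/4
P(U=1 | obs) = 5/48 / 1/4 = 5/12
P(U=2 | obs) = 17/192 / 1/4 = 17/48
P(U=3 | obs) = 11/192 / 1/4 = 11/48

P(U = 2 | obs) = 17/48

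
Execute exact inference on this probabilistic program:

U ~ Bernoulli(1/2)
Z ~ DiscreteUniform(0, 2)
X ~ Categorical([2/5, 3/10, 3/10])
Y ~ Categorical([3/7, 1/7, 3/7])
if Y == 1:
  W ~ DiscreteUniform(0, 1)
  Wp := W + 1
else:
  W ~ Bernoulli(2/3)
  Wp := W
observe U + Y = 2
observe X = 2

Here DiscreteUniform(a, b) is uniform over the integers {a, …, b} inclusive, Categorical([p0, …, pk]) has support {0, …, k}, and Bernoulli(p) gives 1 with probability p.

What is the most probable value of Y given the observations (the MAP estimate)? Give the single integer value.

argmax_v P(Y = v | obs) = 2

Enumerate traces; 12 have nonzero weight after conditioning:
  (U=0, Z=0, X=2, Y=2, W=0) weight 1/140
  (U=0, Z=0, X=2, Y=2, W=1) weight 1/70
  (U=0, Z=1, X=2, Y=2, W=0) weight 1/140
  (U=0, Z=1, X=2, Y=2, W=1) weight 1/70
  (U=0, Z=2, X=2, Y=2, W=0) weight 1/140
  (U=0, Z=2, X=2, Y=2, W=1) weight 1/70
  (U=1, Z=0, X=2, Y=1, W=0) weight 1/280
  (U=1, Z=0, X=2, Y=1, W=1) weight 1/280
  … 4 more
Group by Y:
  weight(Y=1) = 3/140
  weight(Y=2) = 9/140
Total weight = 3/140 + 9/140 = 3/35
P(Y=1 | obs) = 3/140 / 3/35 = 1/4
P(Y=2 | obs) = 9/140 / 3/35 = 3/4
argmax = 2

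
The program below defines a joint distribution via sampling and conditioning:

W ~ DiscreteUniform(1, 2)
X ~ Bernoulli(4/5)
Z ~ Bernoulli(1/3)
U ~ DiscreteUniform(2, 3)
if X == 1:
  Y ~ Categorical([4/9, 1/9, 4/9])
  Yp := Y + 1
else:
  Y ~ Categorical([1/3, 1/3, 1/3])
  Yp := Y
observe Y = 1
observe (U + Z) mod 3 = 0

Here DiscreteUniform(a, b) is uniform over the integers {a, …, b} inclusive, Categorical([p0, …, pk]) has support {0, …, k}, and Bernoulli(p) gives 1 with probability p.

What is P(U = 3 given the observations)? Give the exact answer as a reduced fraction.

P(U = 3 | obs) = 2/3

Enumerate traces; 8 have nonzero weight after conditioning:
  (W=1, X=0, Z=0, U=3, Y=1) weight 1/90
  (W=1, X=0, Z=1, U=2, Y=1) weight 1/180
  (W=1, X=1, Z=0, U=3, Y=1) weight 2/135
  (W=1, X=1, Z=1, U=2, Y=1) weight 1/135
  (W=2, X=0, Z=0, U=3, Y=1) weight 1/90
  (W=2, X=0, Z=1, U=2, Y=1) weight 1/180
  (W=2, X=1, Z=0, U=3, Y=1) weight 2/135
  (W=2, X=1, Z=1, U=2, Y=1) weight 1/135
Group by U:
  weight(U=2) = 7/270
  weight(U=3) = 7/135
Total weight = 7/270 + 7/135 = 7/90
P(U=2 | obs) = 7/270 / 7/90 = 1/3
P(U=3 | obs) = 7/135 / 7/90 = 2/3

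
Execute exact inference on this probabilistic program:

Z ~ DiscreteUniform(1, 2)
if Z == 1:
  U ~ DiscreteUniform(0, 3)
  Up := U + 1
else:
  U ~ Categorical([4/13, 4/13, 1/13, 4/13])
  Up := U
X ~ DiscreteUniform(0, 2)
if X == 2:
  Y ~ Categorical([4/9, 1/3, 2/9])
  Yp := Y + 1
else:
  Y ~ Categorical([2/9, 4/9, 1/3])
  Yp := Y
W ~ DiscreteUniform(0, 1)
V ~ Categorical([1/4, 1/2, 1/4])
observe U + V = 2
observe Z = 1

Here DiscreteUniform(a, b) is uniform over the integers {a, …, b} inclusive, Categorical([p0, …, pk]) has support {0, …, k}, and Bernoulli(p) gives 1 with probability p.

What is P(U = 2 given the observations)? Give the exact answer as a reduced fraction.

P(U = 2 | obs) = 1/4

Enumerate traces; 54 have nonzero weight after conditioning:
  (Z=1, U=0, X=0, Y=0, W=0, V=2) weight 1/864
  (Z=1, U=0, X=0, Y=0, W=1, V=2) weight 1/864
  (Z=1, U=0, X=0, Y=1, W=0, V=2) weight 1/432
  (Z=1, U=0, X=0, Y=1, W=1, V=2) weight 1/432
  (Z=1, U=0, X=0, Y=2, W=0, V=2) weight 1/576
  (Z=1, U=0, X=0, Y=2, W=1, V=2) weight 1/576
  (Z=1, U=0, X=1, Y=0, W=0, V=2) weight 1/864
  (Z=1, U=0, X=1, Y=0, W=1, V=2) weight 1/864
  (Z=1, U=1, X=0, Y=0, W=0, V=1) weight 1/432
  (Z=1, U=2, X=0, Y=0, W=0, V=0) weight 1/864
  … 44 more
Group by U:
  weight(U=0) = 1/32
  weight(U=1) = 1/16
  weight(U=2) = 1/32
Total weight = 1/32 + 1/16 + 1/32 = 1/8
P(U=0 | obs) = 1/32 / 1/8 = 1/4
P(U=1 | obs) = 1/16 / 1/8 = 1/2
P(U=2 | obs) = 1/32 / 1/8 = 1/4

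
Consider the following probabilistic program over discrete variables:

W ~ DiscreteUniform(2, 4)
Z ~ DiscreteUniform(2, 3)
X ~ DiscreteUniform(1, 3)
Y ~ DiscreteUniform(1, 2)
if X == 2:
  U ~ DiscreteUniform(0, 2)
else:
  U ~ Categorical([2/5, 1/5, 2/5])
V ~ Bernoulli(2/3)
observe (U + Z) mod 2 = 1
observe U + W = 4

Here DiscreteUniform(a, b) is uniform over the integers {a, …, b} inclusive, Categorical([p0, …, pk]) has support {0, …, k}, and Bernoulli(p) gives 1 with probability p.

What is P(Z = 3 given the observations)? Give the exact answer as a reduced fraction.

Enumerate traces; 36 have nonzero weight after conditioning:
  (W=2, Z=3, X=1, Y=1, U=2, V=0) weight 1/270
  (W=2, Z=3, X=1, Y=1, U=2, V=1) weight 1/135
  (W=2, Z=3, X=1, Y=2, U=2, V=0) weight 1/270
  (W=2, Z=3, X=1, Y=2, U=2, V=1) weight 1/135
  (W=2, Z=3, X=2, Y=1, U=2, V=0) weight 1/324
  (W=2, Z=3, X=2, Y=1, U=2, V=1) weight 1/162
  (W=2, Z=3, X=2, Y=2, U=2, V=0) weight 1/324
  (W=2, Z=3, X=2, Y=2, U=2, V=1) weight 1/162
  (W=3, Z=2, X=1, Y=1, U=1, V=0) weight 1/540
  … 27 more
Group by Z:
  weight(Z=2) = 11/270
  weight(Z=3) = 17/135
Total weight = 11/270 + 17/135 = 1/6
P(Z=2 | obs) = 11/270 / 1/6 = 11/45
P(Z=3 | obs) = 17/135 / 1/6 = 34/45

P(Z = 3 | obs) = 34/45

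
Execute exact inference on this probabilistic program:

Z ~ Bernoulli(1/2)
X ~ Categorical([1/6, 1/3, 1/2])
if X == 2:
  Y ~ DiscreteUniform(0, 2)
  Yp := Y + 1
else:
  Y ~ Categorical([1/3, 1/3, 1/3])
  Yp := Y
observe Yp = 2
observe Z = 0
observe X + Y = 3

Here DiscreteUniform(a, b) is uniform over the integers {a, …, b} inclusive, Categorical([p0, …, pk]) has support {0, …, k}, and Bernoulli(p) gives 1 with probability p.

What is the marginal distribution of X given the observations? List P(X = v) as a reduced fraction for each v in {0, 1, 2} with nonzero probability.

Enumerate traces; 2 have nonzero weight after conditioning:
  (Z=0, X=1, Y=2) weight 1/18
  (Z=0, X=2, Y=1) weight 1/12
Group by X:
  weight(X=1) = 1/18
  weight(X=2) = 1/12
Total weight = 1/18 + 1/12 = 5/36
P(X=1 | obs) = 1/18 / 5/36 = 2/5
P(X=2 | obs) = 1/12 / 5/36 = 3/5

P(X=1) = 2/5, P(X=2) = 3/5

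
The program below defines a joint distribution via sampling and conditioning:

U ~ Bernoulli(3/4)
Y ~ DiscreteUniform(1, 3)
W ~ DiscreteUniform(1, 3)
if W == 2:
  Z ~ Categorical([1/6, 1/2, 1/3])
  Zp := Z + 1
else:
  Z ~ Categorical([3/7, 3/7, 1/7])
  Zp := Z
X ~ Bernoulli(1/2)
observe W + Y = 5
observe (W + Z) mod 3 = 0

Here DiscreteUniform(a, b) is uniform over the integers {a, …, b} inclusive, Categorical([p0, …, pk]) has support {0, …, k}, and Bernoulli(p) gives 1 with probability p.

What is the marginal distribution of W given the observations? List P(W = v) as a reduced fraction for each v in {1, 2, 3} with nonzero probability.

Enumerate traces; 8 have nonzero weight after conditioning:
  (U=0, Y=2, W=3, Z=0, X=0) weight 1/168
  (U=0, Y=2, W=3, Z=0, X=1) weight 1/168
  (U=0, Y=3, W=2, Z=1, X=0) weight 1/144
  (U=0, Y=3, W=2, Z=1, X=1) weight 1/144
  (U=1, Y=2, W=3, Z=0, X=0) weight 1/56
  (U=1, Y=2, W=3, Z=0, X=1) weight 1/56
  (U=1, Y=3, W=2, Z=1, X=0) weight 1/48
  (U=1, Y=3, W=2, Z=1, X=1) weight 1/48
Group by W:
  weight(W=2) = 1/18
  weight(W=3) = 1/21
Total weight = 1/18 + 1/21 = 13/126
P(W=2 | obs) = 1/18 / 13/126 = 7/13
P(W=3 | obs) = 1/21 / 13/126 = 6/13

P(W=2) = 7/13, P(W=3) = 6/13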